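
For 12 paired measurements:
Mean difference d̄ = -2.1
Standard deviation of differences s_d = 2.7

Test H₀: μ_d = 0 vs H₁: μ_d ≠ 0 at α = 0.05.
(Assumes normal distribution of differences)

df = n - 1 = 11
SE = s_d/√n = 2.7/√12 = 0.7794
t = d̄/SE = -2.1/0.7794 = -2.6944
Critical value: t_{0.025,11} = ±2.201
p-value ≈ 0.0209
Decision: reject H₀

Answer: t = -2.6944, reject H₀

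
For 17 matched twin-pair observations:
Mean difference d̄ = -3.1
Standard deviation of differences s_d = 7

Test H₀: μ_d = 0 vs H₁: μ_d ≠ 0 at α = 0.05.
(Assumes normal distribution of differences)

df = n - 1 = 16
SE = s_d/√n = 7/√17 = 1.6977
t = d̄/SE = -3.1/1.6977 = -1.8260
Critical value: t_{0.025,16} = ±2.120
p-value ≈ 0.0866
Decision: fail to reject H₀

Answer: t = -1.8260, fail to reject H₀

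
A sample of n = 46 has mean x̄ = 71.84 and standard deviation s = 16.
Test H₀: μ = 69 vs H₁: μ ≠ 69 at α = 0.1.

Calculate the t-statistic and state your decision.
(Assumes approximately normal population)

Answer: t = 1.2038, fail to reject H₀

Derivation:
df = n - 1 = 45
SE = s/√n = 16/√46 = 2.3591
t = (x̄ - μ₀)/SE = (71.84 - 69)/2.3591 = 1.2038
Critical value: t_{0.05,45} = ±1.679
p-value ≈ 0.2350
Decision: fail to reject H₀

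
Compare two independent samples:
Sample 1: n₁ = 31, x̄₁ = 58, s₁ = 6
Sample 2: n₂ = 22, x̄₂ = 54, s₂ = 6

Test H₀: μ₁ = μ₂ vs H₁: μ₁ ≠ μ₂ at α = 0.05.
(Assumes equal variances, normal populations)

Pooled variance: s²_p = [30×6² + 21×6²]/(51) = 36.0000
s_p = 6.0000
SE = s_p×√(1/n₁ + 1/n₂) = 6.0000×√(1/31 + 1/22) = 1.6726
t = (x̄₁ - x̄₂)/SE = (58 - 54)/1.6726 = 2.3915
df = 51, t-critical = ±2.008
Decision: reject H₀

Answer: t = 2.3915, reject H₀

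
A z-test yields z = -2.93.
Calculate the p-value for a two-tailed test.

Answer: p-value ≈ 0.0034

Derivation:
For z = -2.93:
p = 2×P(Z > |-2.93|) = 2×(1 - Φ(2.93)) = 0.0034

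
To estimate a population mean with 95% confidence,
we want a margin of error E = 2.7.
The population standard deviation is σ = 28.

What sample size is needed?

Answer: n = 414

Derivation:
z_0.025 = 1.960
n = (z×σ/E)² = (1.960×28/2.7)²
n = 413.1433
Round up: n = 414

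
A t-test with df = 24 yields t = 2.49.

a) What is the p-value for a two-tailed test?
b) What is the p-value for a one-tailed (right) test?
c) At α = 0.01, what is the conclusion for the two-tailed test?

Using t-distribution with df = 24:
a) Two-tailed: p = 2×P(T > 2.49) = 0.0201
b) One-tailed: p = P(T > 2.49) = 0.0100
c) 0.0201 ≥ 0.01, fail to reject H₀

Answer: a) 0.0201, b) 0.0100, c) fail to reject H₀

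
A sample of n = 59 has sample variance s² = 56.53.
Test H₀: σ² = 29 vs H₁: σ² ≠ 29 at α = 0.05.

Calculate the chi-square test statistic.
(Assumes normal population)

Answer: χ² = 113.0600, reject H₀

Derivation:
df = n - 1 = 58
χ² = (n-1)s²/σ₀² = 58×56.53/29 = 113.0600
Critical values: χ²_{0.975,58} = 38.844, χ²_{0.025,58} = 80.936
Rejection region: χ² < 38.844 or χ² > 80.936
Decision: reject H₀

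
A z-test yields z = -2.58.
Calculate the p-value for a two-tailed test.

Answer: p-value ≈ 0.0099

Derivation:
For z = -2.58:
p = 2×P(Z > |-2.58|) = 2×(1 - Φ(2.58)) = 0.0099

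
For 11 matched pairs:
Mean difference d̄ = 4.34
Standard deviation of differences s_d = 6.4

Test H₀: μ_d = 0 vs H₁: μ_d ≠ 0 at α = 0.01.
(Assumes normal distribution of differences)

df = n - 1 = 10
SE = s_d/√n = 6.4/√11 = 1.9297
t = d̄/SE = 4.34/1.9297 = 2.2491
Critical value: t_{0.005,10} = ±3.169
p-value ≈ 0.0483
Decision: fail to reject H₀

Answer: t = 2.2491, fail to reject H₀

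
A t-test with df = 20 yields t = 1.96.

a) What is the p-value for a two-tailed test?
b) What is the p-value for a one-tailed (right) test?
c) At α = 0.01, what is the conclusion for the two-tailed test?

Using t-distribution with df = 20:
a) Two-tailed: p = 2×P(T > 1.96) = 0.0641
b) One-tailed: p = P(T > 1.96) = 0.0320
c) 0.0641 ≥ 0.01, fail to reject H₀

Answer: a) 0.0641, b) 0.0320, c) fail to reject H₀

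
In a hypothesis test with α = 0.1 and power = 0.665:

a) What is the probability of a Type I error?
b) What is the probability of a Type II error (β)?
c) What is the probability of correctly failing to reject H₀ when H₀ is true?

a) Type I error probability = α = 0.1
b) Power = P(reject H₀ | H₁ true) = 1 - β = 0.665, so Type II error probability = β = 1 - Power = 0.335
c) P(fail to reject H₀ | H₀ true) = 1 - α = 0.9

Answer: a) 0.1, b) 0.335, c) 0.9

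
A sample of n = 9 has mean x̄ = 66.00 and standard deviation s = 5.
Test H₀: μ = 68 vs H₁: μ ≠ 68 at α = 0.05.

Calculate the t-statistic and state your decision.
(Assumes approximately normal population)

Answer: t = -1.2000, fail to reject H₀

Derivation:
df = n - 1 = 8
SE = s/√n = 5/√9 = 1.6667
t = (x̄ - μ₀)/SE = (66.00 - 68)/1.6667 = -1.2000
Critical value: t_{0.025,8} = ±2.306
p-value ≈ 0.2645
Decision: fail to reject H₀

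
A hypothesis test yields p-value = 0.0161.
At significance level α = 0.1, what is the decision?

Answer: reject H₀

Derivation:
Compare p-value to α:
0.0161 < 0.1
Decision: reject H₀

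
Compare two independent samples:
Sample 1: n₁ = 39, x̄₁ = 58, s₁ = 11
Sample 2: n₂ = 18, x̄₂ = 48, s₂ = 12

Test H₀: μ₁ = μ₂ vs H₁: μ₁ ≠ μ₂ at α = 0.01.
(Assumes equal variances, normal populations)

Pooled variance: s²_p = [38×11² + 17×12²]/(55) = 128.1091
s_p = 11.3185
SE = s_p×√(1/n₁ + 1/n₂) = 11.3185×√(1/39 + 1/18) = 3.2252
t = (x̄₁ - x̄₂)/SE = (58 - 48)/3.2252 = 3.1006
df = 55, t-critical = ±2.668
Decision: reject H₀

Answer: t = 3.1006, reject H₀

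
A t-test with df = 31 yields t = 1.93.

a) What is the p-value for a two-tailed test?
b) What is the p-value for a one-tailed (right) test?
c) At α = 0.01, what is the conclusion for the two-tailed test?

Answer: a) 0.0628, b) 0.0314, c) fail to reject H₀

Derivation:
Using t-distribution with df = 31:
a) Two-tailed: p = 2×P(T > 1.93) = 0.0628
b) One-tailed: p = P(T > 1.93) = 0.0314
c) 0.0628 ≥ 0.01, fail to reject H₀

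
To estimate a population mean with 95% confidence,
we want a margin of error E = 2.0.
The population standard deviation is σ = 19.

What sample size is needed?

z_0.025 = 1.960
n = (z×σ/E)² = (1.960×19/2.0)²
n = 346.7044
Round up: n = 347

Answer: n = 347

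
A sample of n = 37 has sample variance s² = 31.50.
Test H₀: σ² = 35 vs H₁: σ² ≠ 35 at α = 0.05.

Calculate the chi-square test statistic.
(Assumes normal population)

Answer: χ² = 32.4000, fail to reject H₀

Derivation:
df = n - 1 = 36
χ² = (n-1)s²/σ₀² = 36×31.50/35 = 32.4000
Critical values: χ²_{0.975,36} = 21.336, χ²_{0.025,36} = 54.437
Rejection region: χ² < 21.336 or χ² > 54.437
Decision: fail to reject H₀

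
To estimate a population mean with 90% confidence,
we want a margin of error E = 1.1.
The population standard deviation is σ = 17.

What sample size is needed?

Answer: n = 647

Derivation:
z_0.05 = 1.645
n = (z×σ/E)² = (1.645×17/1.1)²
n = 646.3151
Round up: n = 647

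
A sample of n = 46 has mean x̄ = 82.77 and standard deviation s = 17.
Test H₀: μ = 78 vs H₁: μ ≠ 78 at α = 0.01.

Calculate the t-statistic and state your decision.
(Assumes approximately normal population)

Answer: t = 1.9031, fail to reject H₀

Derivation:
df = n - 1 = 45
SE = s/√n = 17/√46 = 2.5065
t = (x̄ - μ₀)/SE = (82.77 - 78)/2.5065 = 1.9031
Critical value: t_{0.005,45} = ±2.690
p-value ≈ 0.0634
Decision: fail to reject H₀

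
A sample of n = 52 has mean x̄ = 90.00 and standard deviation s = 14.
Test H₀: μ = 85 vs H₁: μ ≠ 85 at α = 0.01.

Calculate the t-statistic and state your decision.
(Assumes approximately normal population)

df = n - 1 = 51
SE = s/√n = 14/√52 = 1.9415
t = (x̄ - μ₀)/SE = (90.00 - 85)/1.9415 = 2.5753
Critical value: t_{0.005,51} = ±2.676
p-value ≈ 0.0130
Decision: fail to reject H₀

Answer: t = 2.5753, fail to reject H₀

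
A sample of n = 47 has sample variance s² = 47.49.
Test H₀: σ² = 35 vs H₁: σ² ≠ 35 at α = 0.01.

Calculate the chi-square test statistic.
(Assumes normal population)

Answer: χ² = 62.4154, fail to reject H₀

Derivation:
df = n - 1 = 46
χ² = (n-1)s²/σ₀² = 46×47.49/35 = 62.4154
Critical values: χ²_{0.995,46} = 25.041, χ²_{0.005,46} = 74.437
Rejection region: χ² < 25.041 or χ² > 74.437
Decision: fail to reject H₀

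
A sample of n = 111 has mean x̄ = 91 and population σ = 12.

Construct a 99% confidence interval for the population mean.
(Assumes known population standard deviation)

Confidence level: 99%, α = 0.01
z_0.005 = 2.576
SE = σ/√n = 12/√111 = 1.1390
Margin of error = 2.576 × 1.1390 = 2.9341
CI: x̄ ± margin = 91 ± 2.9341
CI: (88.0659, 93.9341)

Answer: (88.0659, 93.9341)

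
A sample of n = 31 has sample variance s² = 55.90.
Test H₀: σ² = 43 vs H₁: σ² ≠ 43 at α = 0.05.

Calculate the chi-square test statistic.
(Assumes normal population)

df = n - 1 = 30
χ² = (n-1)s²/σ₀² = 30×55.90/43 = 39.0000
Critical values: χ²_{0.975,30} = 16.791, χ²_{0.025,30} = 46.979
Rejection region: χ² < 16.791 or χ² > 46.979
Decision: fail to reject H₀

Answer: χ² = 39.0000, fail to reject H₀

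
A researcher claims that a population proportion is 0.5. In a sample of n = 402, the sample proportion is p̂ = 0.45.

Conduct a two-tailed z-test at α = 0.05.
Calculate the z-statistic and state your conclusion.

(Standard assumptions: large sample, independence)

H₀: p = 0.5, H₁: p ≠ 0.5
Standard error: SE = √(p₀(1-p₀)/n) = √(0.5×0.5/402) = 0.024938
z-statistic: z = (p̂ - p₀)/SE = (0.45 - 0.5)/0.024938 = -2.0050
Critical value: z_0.025 = ±1.960
p-value = 0.0450
Decision: reject H₀ at α = 0.05

Answer: z = -2.0050, reject H₀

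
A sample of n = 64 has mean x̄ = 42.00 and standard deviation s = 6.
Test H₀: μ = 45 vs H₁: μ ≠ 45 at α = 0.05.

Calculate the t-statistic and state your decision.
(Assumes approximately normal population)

Answer: t = -4.0000, reject H₀

Derivation:
df = n - 1 = 63
SE = s/√n = 6/√64 = 0.7500
t = (x̄ - μ₀)/SE = (42.00 - 45)/0.7500 = -4.0000
Critical value: t_{0.025,63} = ±1.998
p-value ≈ 0.0002
Decision: reject H₀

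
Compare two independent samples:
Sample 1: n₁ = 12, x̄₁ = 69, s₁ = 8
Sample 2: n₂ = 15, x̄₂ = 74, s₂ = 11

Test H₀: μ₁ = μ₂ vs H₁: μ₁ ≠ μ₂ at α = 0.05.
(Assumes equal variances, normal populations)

Answer: t = -1.3181, fail to reject H₀

Derivation:
Pooled variance: s²_p = [11×8² + 14×11²]/(25) = 95.9200
s_p = 9.7939
SE = s_p×√(1/n₁ + 1/n₂) = 9.7939×√(1/12 + 1/15) = 3.7932
t = (x̄₁ - x̄₂)/SE = (69 - 74)/3.7932 = -1.3181
df = 25, t-critical = ±2.060
Decision: fail to reject H₀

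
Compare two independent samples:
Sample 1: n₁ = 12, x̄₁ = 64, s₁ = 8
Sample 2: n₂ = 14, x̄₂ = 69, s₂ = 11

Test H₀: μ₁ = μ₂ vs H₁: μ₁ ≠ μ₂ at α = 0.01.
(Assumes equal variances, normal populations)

Answer: t = -1.3048, fail to reject H₀

Derivation:
Pooled variance: s²_p = [11×8² + 13×11²]/(24) = 94.8750
s_p = 9.7404
SE = s_p×√(1/n₁ + 1/n₂) = 9.7404×√(1/12 + 1/14) = 3.8319
t = (x̄₁ - x̄₂)/SE = (64 - 69)/3.8319 = -1.3048
df = 24, t-critical = ±2.797
Decision: fail to reject H₀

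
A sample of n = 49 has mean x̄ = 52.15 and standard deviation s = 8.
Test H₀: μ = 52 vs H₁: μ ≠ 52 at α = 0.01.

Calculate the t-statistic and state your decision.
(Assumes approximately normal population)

df = n - 1 = 48
SE = s/√n = 8/√49 = 1.1429
t = (x̄ - μ₀)/SE = (52.15 - 52)/1.1429 = 0.1312
Critical value: t_{0.005,48} = ±2.682
p-value ≈ 0.8962
Decision: fail to reject H₀

Answer: t = 0.1312, fail to reject H₀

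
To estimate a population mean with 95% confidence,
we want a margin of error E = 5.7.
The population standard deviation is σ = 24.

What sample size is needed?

Answer: n = 69

Derivation:
z_0.025 = 1.960
n = (z×σ/E)² = (1.960×24/5.7)²
n = 68.1059
Round up: n = 69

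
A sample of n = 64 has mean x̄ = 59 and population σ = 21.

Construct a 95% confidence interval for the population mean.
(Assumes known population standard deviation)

Answer: (53.8550, 64.1450)

Derivation:
Confidence level: 95%, α = 0.05
z_0.025 = 1.960
SE = σ/√n = 21/√64 = 2.6250
Margin of error = 1.960 × 2.6250 = 5.1450
CI: x̄ ± margin = 59 ± 5.1450
CI: (53.8550, 64.1450)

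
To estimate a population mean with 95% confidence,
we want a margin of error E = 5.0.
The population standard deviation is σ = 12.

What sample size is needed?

z_0.025 = 1.960
n = (z×σ/E)² = (1.960×12/5.0)²
n = 22.1276
Round up: n = 23

Answer: n = 23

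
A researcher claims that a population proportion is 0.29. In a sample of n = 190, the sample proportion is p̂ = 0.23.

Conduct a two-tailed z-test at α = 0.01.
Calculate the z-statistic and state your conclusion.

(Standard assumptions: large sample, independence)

H₀: p = 0.29, H₁: p ≠ 0.29
Standard error: SE = √(p₀(1-p₀)/n) = √(0.29×0.71/190) = 0.032919
z-statistic: z = (p̂ - p₀)/SE = (0.23 - 0.29)/0.032919 = -1.8227
Critical value: z_0.005 = ±2.576
p-value = 0.0683
Decision: fail to reject H₀ at α = 0.01

Answer: z = -1.8227, fail to reject H₀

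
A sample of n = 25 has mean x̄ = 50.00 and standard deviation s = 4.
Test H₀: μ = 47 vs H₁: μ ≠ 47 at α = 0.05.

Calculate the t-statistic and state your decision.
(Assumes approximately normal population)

Answer: t = 3.7500, reject H₀

Derivation:
df = n - 1 = 24
SE = s/√n = 4/√25 = 0.8000
t = (x̄ - μ₀)/SE = (50.00 - 47)/0.8000 = 3.7500
Critical value: t_{0.025,24} = ±2.064
p-value ≈ 0.0010
Decision: reject H₀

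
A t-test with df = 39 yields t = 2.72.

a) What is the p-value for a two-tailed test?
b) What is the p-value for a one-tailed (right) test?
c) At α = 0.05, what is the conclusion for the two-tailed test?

Answer: a) 0.0097, b) 0.0048, c) reject H₀

Derivation:
Using t-distribution with df = 39:
a) Two-tailed: p = 2×P(T > 2.72) = 0.0097
b) One-tailed: p = P(T > 2.72) = 0.0048
c) 0.0097 < 0.05, reject H₀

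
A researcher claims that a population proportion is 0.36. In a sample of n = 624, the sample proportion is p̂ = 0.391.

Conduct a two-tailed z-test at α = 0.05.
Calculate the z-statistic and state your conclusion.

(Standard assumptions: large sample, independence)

H₀: p = 0.36, H₁: p ≠ 0.36
Standard error: SE = √(p₀(1-p₀)/n) = √(0.36×0.64/624) = 0.019215
z-statistic: z = (p̂ - p₀)/SE = (0.391 - 0.36)/0.019215 = 1.6133
Critical value: z_0.025 = ±1.960
p-value = 0.1067
Decision: fail to reject H₀ at α = 0.05

Answer: z = 1.6133, fail to reject H₀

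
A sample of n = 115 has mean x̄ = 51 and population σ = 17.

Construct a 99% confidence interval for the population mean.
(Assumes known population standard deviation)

Confidence level: 99%, α = 0.01
z_0.005 = 2.576
SE = σ/√n = 17/√115 = 1.5853
Margin of error = 2.576 × 1.5853 = 4.0837
CI: x̄ ± margin = 51 ± 4.0837
CI: (46.9163, 55.0837)

Answer: (46.9163, 55.0837)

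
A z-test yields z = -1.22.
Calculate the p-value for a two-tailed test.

Answer: p-value ≈ 0.2225

Derivation:
For z = -1.22:
p = 2×P(Z > |-1.22|) = 2×(1 - Φ(1.22)) = 0.2225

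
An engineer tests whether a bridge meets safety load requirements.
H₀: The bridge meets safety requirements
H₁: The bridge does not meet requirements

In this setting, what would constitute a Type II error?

Answer: Declaring an unsafe bridge to be safe

Derivation:
Type I error: rejecting H₀ when it is actually true (false positive).
Type II error: failing to reject H₀ when H₁ is actually true (false negative).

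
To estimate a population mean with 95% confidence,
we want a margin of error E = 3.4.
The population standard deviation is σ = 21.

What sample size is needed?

z_0.025 = 1.960
n = (z×σ/E)² = (1.960×21/3.4)²
n = 146.5524
Round up: n = 147

Answer: n = 147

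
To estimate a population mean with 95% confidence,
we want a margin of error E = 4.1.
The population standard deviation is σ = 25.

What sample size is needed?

z_0.025 = 1.960
n = (z×σ/E)² = (1.960×25/4.1)²
n = 142.8316
Round up: n = 143

Answer: n = 143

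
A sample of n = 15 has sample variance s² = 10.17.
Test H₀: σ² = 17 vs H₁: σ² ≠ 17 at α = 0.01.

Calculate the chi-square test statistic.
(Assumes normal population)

df = n - 1 = 14
χ² = (n-1)s²/σ₀² = 14×10.17/17 = 8.3753
Critical values: χ²_{0.995,14} = 4.075, χ²_{0.005,14} = 31.319
Rejection region: χ² < 4.075 or χ² > 31.319
Decision: fail to reject H₀

Answer: χ² = 8.3753, fail to reject H₀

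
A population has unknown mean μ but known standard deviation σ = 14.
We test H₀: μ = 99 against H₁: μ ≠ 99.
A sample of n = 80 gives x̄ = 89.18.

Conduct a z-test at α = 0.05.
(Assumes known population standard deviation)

Standard error: SE = σ/√n = 14/√80 = 1.5652
z-statistic: z = (x̄ - μ₀)/SE = (89.18 - 99)/1.5652 = -6.2740
Critical value: ±1.960
p-value < 0.0001
Decision: reject H₀

Answer: z = -6.2740, reject H₀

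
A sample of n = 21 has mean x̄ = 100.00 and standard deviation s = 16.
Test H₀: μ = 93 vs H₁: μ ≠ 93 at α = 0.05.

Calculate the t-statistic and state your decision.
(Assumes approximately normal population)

df = n - 1 = 20
SE = s/√n = 16/√21 = 3.4915
t = (x̄ - μ₀)/SE = (100.00 - 93)/3.4915 = 2.0049
Critical value: t_{0.025,20} = ±2.086
p-value ≈ 0.0587
Decision: fail to reject H₀

Answer: t = 2.0049, fail to reject H₀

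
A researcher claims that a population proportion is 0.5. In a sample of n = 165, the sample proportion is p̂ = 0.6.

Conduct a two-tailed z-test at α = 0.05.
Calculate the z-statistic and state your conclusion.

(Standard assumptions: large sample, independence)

H₀: p = 0.5, H₁: p ≠ 0.5
Standard error: SE = √(p₀(1-p₀)/n) = √(0.5×0.5/165) = 0.038925
z-statistic: z = (p̂ - p₀)/SE = (0.6 - 0.5)/0.038925 = 2.5690
Critical value: z_0.025 = ±1.960
p-value = 0.0102
Decision: reject H₀ at α = 0.05

Answer: z = 2.5690, reject H₀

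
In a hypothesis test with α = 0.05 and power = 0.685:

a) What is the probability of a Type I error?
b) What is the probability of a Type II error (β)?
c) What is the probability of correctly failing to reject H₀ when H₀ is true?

a) Type I error probability = α = 0.05
b) Power = P(reject H₀ | H₁ true) = 1 - β = 0.685, so Type II error probability = β = 1 - Power = 0.315
c) P(fail to reject H₀ | H₀ true) = 1 - α = 0.95

Answer: a) 0.05, b) 0.315, c) 0.95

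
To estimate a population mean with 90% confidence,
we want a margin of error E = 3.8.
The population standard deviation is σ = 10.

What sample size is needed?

z_0.05 = 1.645
n = (z×σ/E)² = (1.645×10/3.8)²
n = 18.7398
Round up: n = 19

Answer: n = 19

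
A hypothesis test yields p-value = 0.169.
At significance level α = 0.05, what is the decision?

Answer: fail to reject H₀

Derivation:
Compare p-value to α:
0.169 ≥ 0.05
Decision: fail to reject H₀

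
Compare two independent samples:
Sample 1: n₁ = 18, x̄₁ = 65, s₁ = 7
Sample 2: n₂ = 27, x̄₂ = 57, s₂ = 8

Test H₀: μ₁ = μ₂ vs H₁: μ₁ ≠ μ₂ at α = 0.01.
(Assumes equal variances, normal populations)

Pooled variance: s²_p = [17×7² + 26×8²]/(43) = 58.0698
s_p = 7.6204
SE = s_p×√(1/n₁ + 1/n₂) = 7.6204×√(1/18 + 1/27) = 2.3188
t = (x̄₁ - x̄₂)/SE = (65 - 57)/2.3188 = 3.4501
df = 43, t-critical = ±2.695
Decision: reject H₀

Answer: t = 3.4501, reject H₀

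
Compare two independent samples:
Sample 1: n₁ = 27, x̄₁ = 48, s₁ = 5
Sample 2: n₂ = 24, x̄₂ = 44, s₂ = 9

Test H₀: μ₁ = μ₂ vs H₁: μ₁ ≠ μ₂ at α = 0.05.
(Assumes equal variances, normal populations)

Pooled variance: s²_p = [26×5² + 23×9²]/(49) = 51.2857
s_p = 7.1614
SE = s_p×√(1/n₁ + 1/n₂) = 7.1614×√(1/27 + 1/24) = 2.0091
t = (x̄₁ - x̄₂)/SE = (48 - 44)/2.0091 = 1.9909
df = 49, t-critical = ±2.010
Decision: fail to reject H₀

Answer: t = 1.9909, fail to reject H₀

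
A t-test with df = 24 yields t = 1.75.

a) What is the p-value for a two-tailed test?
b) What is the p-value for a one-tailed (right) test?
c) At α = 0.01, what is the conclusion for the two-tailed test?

Using t-distribution with df = 24:
a) Two-tailed: p = 2×P(T > 1.75) = 0.0929
b) One-tailed: p = P(T > 1.75) = 0.0464
c) 0.0929 ≥ 0.01, fail to reject H₀

Answer: a) 0.0929, b) 0.0464, c) fail to reject H₀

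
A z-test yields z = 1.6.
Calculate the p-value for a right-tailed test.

For z = 1.6:
p = P(Z > 1.6) = 1 - Φ(1.6) = 0.0548

Answer: p-value ≈ 0.0548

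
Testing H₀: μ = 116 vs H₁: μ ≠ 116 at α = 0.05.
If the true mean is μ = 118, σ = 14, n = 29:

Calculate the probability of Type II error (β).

Answer: β ≈ 0.8799

Derivation:
SE = σ/√n = 14/√29 = 2.5997
Critical values: μ₀ ± z_0.025×SE = 116 ± 1.960×2.5997
Acceptance region: (110.9046, 121.0954)
Under H₁ (μ = 118): z_high = (121.0954 - 118)/2.5997 = 1.1907, z_low = (110.9046 - 118)/2.5997 = -2.7293
β = P(not reject | H₁) = Φ(1.1907) - Φ(-2.7293) ≈ 0.8799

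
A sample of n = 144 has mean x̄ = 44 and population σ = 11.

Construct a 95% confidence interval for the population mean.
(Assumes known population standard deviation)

Confidence level: 95%, α = 0.05
z_0.025 = 1.960
SE = σ/√n = 11/√144 = 0.9167
Margin of error = 1.960 × 0.9167 = 1.7967
CI: x̄ ± margin = 44 ± 1.7967
CI: (42.2033, 45.7967)

Answer: (42.2033, 45.7967)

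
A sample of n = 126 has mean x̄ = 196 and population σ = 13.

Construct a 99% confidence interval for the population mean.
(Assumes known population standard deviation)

Confidence level: 99%, α = 0.01
z_0.005 = 2.576
SE = σ/√n = 13/√126 = 1.1581
Margin of error = 2.576 × 1.1581 = 2.9833
CI: x̄ ± margin = 196 ± 2.9833
CI: (193.0167, 198.9833)

Answer: (193.0167, 198.9833)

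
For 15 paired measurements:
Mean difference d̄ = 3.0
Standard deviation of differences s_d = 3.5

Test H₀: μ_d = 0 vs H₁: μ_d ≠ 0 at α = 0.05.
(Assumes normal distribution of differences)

df = n - 1 = 14
SE = s_d/√n = 3.5/√15 = 0.9037
t = d̄/SE = 3.0/0.9037 = 3.3197
Critical value: t_{0.025,14} = ±2.145
p-value ≈ 0.0051
Decision: reject H₀

Answer: t = 3.3197, reject H₀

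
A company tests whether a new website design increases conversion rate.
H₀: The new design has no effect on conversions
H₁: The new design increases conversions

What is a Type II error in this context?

Answer: Keeping the old design when the new one would have increased conversions

Derivation:
Type I error (α): Rejecting H₀ when H₀ is true
Type II error (β): Failing to reject H₀ when H₁ is true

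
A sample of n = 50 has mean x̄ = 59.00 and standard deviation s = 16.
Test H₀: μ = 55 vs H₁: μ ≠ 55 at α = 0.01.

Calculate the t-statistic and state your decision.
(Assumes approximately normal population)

Answer: t = 1.7678, fail to reject H₀

Derivation:
df = n - 1 = 49
SE = s/√n = 16/√50 = 2.2627
t = (x̄ - μ₀)/SE = (59.00 - 55)/2.2627 = 1.7678
Critical value: t_{0.005,49} = ±2.680
p-value ≈ 0.0833
Decision: fail to reject H₀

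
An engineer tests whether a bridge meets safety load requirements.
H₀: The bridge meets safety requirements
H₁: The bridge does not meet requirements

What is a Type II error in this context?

Answer: Declaring an unsafe bridge to be safe

Derivation:
Type I error (α): Rejecting H₀ when H₀ is true
Type II error (β): Failing to reject H₀ when H₁ is true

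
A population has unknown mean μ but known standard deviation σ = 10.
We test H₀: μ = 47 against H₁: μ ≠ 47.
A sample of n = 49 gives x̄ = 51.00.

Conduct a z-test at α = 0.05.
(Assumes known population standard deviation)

Answer: z = 2.7999, reject H₀

Derivation:
Standard error: SE = σ/√n = 10/√49 = 1.4286
z-statistic: z = (x̄ - μ₀)/SE = (51.00 - 47)/1.4286 = 2.7999
Critical value: ±1.960
p-value = 0.0051
Decision: reject H₀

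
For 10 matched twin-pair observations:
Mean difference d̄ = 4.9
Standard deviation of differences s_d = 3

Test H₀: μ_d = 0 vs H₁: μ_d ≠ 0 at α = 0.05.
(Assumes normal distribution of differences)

Answer: t = 5.1650, reject H₀

Derivation:
df = n - 1 = 9
SE = s_d/√n = 3/√10 = 0.9487
t = d̄/SE = 4.9/0.9487 = 5.1650
Critical value: t_{0.025,9} = ±2.262
p-value ≈ 0.0006
Decision: reject H₀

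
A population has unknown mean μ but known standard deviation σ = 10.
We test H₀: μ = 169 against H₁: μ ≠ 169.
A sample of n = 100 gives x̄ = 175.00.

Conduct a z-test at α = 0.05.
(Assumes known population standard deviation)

Standard error: SE = σ/√n = 10/√100 = 1.0000
z-statistic: z = (x̄ - μ₀)/SE = (175.00 - 169)/1.0000 = 6.0000
Critical value: ±1.960
p-value < 0.0001
Decision: reject H₀

Answer: z = 6.0000, reject H₀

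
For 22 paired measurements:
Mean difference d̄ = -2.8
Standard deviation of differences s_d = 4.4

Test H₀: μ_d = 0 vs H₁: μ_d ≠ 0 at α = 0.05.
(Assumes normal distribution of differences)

df = n - 1 = 21
SE = s_d/√n = 4.4/√22 = 0.9381
t = d̄/SE = -2.8/0.9381 = -2.9848
Critical value: t_{0.025,21} = ±2.080
p-value ≈ 0.0071
Decision: reject H₀

Answer: t = -2.9848, reject H₀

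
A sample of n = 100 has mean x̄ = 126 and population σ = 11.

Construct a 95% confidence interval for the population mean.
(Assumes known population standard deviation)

Confidence level: 95%, α = 0.05
z_0.025 = 1.960
SE = σ/√n = 11/√100 = 1.1000
Margin of error = 1.960 × 1.1000 = 2.1560
CI: x̄ ± margin = 126 ± 2.1560
CI: (123.8440, 128.1560)

Answer: (123.8440, 128.1560)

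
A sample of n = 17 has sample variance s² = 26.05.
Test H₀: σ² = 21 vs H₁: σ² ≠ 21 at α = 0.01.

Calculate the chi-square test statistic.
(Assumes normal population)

df = n - 1 = 16
χ² = (n-1)s²/σ₀² = 16×26.05/21 = 19.8476
Critical values: χ²_{0.995,16} = 5.142, χ²_{0.005,16} = 34.267
Rejection region: χ² < 5.142 or χ² > 34.267
Decision: fail to reject H₀

Answer: χ² = 19.8476, fail to reject H₀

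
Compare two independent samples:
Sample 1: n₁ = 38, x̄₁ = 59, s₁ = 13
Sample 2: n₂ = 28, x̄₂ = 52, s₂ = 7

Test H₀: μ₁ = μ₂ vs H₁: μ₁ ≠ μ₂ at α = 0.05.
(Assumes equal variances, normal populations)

Pooled variance: s²_p = [37×13² + 27×7²]/(64) = 118.3750
s_p = 10.8800
SE = s_p×√(1/n₁ + 1/n₂) = 10.8800×√(1/38 + 1/28) = 2.7098
t = (x̄₁ - x̄₂)/SE = (59 - 52)/2.7098 = 2.5832
df = 64, t-critical = ±1.998
Decision: reject H₀

Answer: t = 2.5832, reject H₀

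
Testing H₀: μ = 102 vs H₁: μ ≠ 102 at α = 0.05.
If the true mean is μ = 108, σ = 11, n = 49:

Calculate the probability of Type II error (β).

SE = σ/√n = 11/√49 = 1.5714
Critical values: μ₀ ± z_0.025×SE = 102 ± 1.960×1.5714
Acceptance region: (98.9201, 105.0799)
Under H₁ (μ = 108): z_high = (105.0799 - 108)/1.5714 = -1.8583, z_low = (98.9201 - 108)/1.5714 = -5.7782
β = P(not reject | H₁) = Φ(-1.8583) - Φ(-5.7782) ≈ 0.0316

Answer: β ≈ 0.0316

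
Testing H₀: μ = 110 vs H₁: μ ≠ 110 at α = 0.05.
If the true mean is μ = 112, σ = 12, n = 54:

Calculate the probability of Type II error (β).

Answer: β ≈ 0.7682

Derivation:
SE = σ/√n = 12/√54 = 1.6330
Critical values: μ₀ ± z_0.025×SE = 110 ± 1.960×1.6330
Acceptance region: (106.7993, 113.2007)
Under H₁ (μ = 112): z_high = (113.2007 - 112)/1.6330 = 0.7353, z_low = (106.7993 - 112)/1.6330 = -3.1848
β = P(not reject | H₁) = Φ(0.7353) - Φ(-3.1848) ≈ 0.7682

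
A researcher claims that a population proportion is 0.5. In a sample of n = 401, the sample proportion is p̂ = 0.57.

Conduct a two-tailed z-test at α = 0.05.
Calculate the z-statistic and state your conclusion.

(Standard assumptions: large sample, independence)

Answer: z = 2.8035, reject H₀

Derivation:
H₀: p = 0.5, H₁: p ≠ 0.5
Standard error: SE = √(p₀(1-p₀)/n) = √(0.5×0.5/401) = 0.024969
z-statistic: z = (p̂ - p₀)/SE = (0.57 - 0.5)/0.024969 = 2.8035
Critical value: z_0.025 = ±1.960
p-value = 0.0051
Decision: reject H₀ at α = 0.05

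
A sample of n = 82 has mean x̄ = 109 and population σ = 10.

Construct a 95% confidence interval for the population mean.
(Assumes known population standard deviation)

Answer: (106.8356, 111.1644)

Derivation:
Confidence level: 95%, α = 0.05
z_0.025 = 1.960
SE = σ/√n = 10/√82 = 1.1043
Margin of error = 1.960 × 1.1043 = 2.1644
CI: x̄ ± margin = 109 ± 2.1644
CI: (106.8356, 111.1644)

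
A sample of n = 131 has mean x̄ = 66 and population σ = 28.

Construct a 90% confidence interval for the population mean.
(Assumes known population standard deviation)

Confidence level: 90%, α = 0.1
z_0.05 = 1.645
SE = σ/√n = 28/√131 = 2.4464
Margin of error = 1.645 × 2.4464 = 4.0243
CI: x̄ ± margin = 66 ± 4.0243
CI: (61.9757, 70.0243)

Answer: (61.9757, 70.0243)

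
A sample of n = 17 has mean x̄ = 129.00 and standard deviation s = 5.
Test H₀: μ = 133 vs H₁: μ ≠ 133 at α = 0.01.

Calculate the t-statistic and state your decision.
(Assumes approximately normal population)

df = n - 1 = 16
SE = s/√n = 5/√17 = 1.2127
t = (x̄ - μ₀)/SE = (129.00 - 133)/1.2127 = -3.2984
Critical value: t_{0.005,16} = ±2.921
p-value ≈ 0.0045
Decision: reject H₀

Answer: t = -3.2984, reject H₀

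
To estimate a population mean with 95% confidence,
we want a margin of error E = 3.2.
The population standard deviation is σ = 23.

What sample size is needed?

z_0.025 = 1.960
n = (z×σ/E)² = (1.960×23/3.2)²
n = 198.4577
Round up: n = 199

Answer: n = 199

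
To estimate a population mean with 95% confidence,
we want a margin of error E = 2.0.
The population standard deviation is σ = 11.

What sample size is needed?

z_0.025 = 1.960
n = (z×σ/E)² = (1.960×11/2.0)²
n = 116.2084
Round up: n = 117

Answer: n = 117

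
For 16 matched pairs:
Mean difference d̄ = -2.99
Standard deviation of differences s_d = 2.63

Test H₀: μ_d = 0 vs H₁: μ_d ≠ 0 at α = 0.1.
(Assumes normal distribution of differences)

Answer: t = -4.5475, reject H₀

Derivation:
df = n - 1 = 15
SE = s_d/√n = 2.63/√16 = 0.6575
t = d̄/SE = -2.99/0.6575 = -4.5475
Critical value: t_{0.05,15} = ±1.753
p-value ≈ 0.0004
Decision: reject H₀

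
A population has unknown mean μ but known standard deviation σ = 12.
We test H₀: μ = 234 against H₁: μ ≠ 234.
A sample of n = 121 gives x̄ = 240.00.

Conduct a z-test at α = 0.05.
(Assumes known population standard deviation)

Answer: z = 5.5000, reject H₀

Derivation:
Standard error: SE = σ/√n = 12/√121 = 1.0909
z-statistic: z = (x̄ - μ₀)/SE = (240.00 - 234)/1.0909 = 5.5000
Critical value: ±1.960
p-value < 0.0001
Decision: reject H₀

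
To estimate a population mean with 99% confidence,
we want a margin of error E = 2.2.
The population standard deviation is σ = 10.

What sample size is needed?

Answer: n = 138

Derivation:
z_0.005 = 2.576
n = (z×σ/E)² = (2.576×10/2.2)²
n = 137.1028
Round up: n = 138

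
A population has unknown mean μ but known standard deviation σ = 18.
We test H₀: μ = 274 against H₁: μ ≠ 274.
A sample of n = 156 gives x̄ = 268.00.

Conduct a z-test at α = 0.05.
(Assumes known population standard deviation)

Answer: z = -4.1632, reject H₀

Derivation:
Standard error: SE = σ/√n = 18/√156 = 1.4412
z-statistic: z = (x̄ - μ₀)/SE = (268.00 - 274)/1.4412 = -4.1632
Critical value: ±1.960
p-value < 0.0001
Decision: reject H₀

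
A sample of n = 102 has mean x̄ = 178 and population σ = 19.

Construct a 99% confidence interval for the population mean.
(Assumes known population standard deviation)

Answer: (173.1538, 182.8462)

Derivation:
Confidence level: 99%, α = 0.01
z_0.005 = 2.576
SE = σ/√n = 19/√102 = 1.8813
Margin of error = 2.576 × 1.8813 = 4.8462
CI: x̄ ± margin = 178 ± 4.8462
CI: (173.1538, 182.8462)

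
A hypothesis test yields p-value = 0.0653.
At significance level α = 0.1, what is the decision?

Answer: reject H₀

Derivation:
Compare p-value to α:
0.0653 < 0.1
Decision: reject H₀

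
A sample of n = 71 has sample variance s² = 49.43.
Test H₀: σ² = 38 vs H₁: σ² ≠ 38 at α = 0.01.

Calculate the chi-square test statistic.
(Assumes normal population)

Answer: χ² = 91.0553, fail to reject H₀

Derivation:
df = n - 1 = 70
χ² = (n-1)s²/σ₀² = 70×49.43/38 = 91.0553
Critical values: χ²_{0.995,70} = 43.275, χ²_{0.005,70} = 104.215
Rejection region: χ² < 43.275 or χ² > 104.215
Decision: fail to reject H₀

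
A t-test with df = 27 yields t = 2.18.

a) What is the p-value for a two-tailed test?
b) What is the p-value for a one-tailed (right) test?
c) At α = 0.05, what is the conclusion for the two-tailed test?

Answer: a) 0.0381, b) 0.0191, c) reject H₀

Derivation:
Using t-distribution with df = 27:
a) Two-tailed: p = 2×P(T > 2.18) = 0.0381
b) One-tailed: p = P(T > 2.18) = 0.0191
c) 0.0381 < 0.05, reject H₀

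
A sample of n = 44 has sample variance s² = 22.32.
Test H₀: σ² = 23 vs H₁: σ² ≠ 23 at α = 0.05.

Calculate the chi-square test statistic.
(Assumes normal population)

df = n - 1 = 43
χ² = (n-1)s²/σ₀² = 43×22.32/23 = 41.7287
Critical values: χ²_{0.975,43} = 26.785, χ²_{0.025,43} = 62.990
Rejection region: χ² < 26.785 or χ² > 62.990
Decision: fail to reject H₀

Answer: χ² = 41.7287, fail to reject H₀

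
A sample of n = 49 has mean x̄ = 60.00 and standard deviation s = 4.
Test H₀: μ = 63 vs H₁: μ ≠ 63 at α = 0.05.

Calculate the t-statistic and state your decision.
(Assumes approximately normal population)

Answer: t = -5.2503, reject H₀

Derivation:
df = n - 1 = 48
SE = s/√n = 4/√49 = 0.5714
t = (x̄ - μ₀)/SE = (60.00 - 63)/0.5714 = -5.2503
Critical value: t_{0.025,48} = ±2.011
p-value < 0.0001
Decision: reject H₀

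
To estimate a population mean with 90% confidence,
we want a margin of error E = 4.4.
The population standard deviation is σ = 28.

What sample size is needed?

z_0.05 = 1.645
n = (z×σ/E)² = (1.645×28/4.4)²
n = 109.5828
Round up: n = 110

Answer: n = 110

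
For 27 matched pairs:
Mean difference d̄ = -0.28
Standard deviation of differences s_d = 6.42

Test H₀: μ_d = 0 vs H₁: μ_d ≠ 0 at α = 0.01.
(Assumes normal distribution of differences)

Answer: t = -0.2266, fail to reject H₀

Derivation:
df = n - 1 = 26
SE = s_d/√n = 6.42/√27 = 1.2355
t = d̄/SE = -0.28/1.2355 = -0.2266
Critical value: t_{0.005,26} = ±2.779
p-value ≈ 0.8225
Decision: fail to reject H₀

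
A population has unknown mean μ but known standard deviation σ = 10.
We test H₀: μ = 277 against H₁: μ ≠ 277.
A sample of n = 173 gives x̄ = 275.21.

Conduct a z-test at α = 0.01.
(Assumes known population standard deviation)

Standard error: SE = σ/√n = 10/√173 = 0.7603
z-statistic: z = (x̄ - μ₀)/SE = (275.21 - 277)/0.7603 = -2.3543
Critical value: ±2.576
p-value = 0.0186
Decision: fail to reject H₀

Answer: z = -2.3543, fail to reject H₀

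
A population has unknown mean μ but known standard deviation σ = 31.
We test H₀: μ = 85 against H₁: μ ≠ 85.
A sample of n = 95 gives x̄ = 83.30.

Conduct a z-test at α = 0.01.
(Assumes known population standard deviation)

Standard error: SE = σ/√n = 31/√95 = 3.1805
z-statistic: z = (x̄ - μ₀)/SE = (83.30 - 85)/3.1805 = -0.5345
Critical value: ±2.576
p-value = 0.5930
Decision: fail to reject H₀

Answer: z = -0.5345, fail to reject H₀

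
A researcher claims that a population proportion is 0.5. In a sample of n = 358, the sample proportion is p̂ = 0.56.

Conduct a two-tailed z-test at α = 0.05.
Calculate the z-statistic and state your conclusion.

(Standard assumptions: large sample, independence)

H₀: p = 0.5, H₁: p ≠ 0.5
Standard error: SE = √(p₀(1-p₀)/n) = √(0.5×0.5/358) = 0.026426
z-statistic: z = (p̂ - p₀)/SE = (0.56 - 0.5)/0.026426 = 2.2705
Critical value: z_0.025 = ±1.960
p-value = 0.0232
Decision: reject H₀ at α = 0.05

Answer: z = 2.2705, reject H₀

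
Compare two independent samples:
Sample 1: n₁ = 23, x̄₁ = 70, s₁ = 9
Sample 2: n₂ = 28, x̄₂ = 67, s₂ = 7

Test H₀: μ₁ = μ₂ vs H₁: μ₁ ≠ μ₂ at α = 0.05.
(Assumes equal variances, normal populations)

Answer: t = 1.3392, fail to reject H₀

Derivation:
Pooled variance: s²_p = [22×9² + 27×7²]/(49) = 63.3673
s_p = 7.9604
SE = s_p×√(1/n₁ + 1/n₂) = 7.9604×√(1/23 + 1/28) = 2.2401
t = (x̄₁ - x̄₂)/SE = (70 - 67)/2.2401 = 1.3392
df = 49, t-critical = ±2.010
Decision: fail to reject H₀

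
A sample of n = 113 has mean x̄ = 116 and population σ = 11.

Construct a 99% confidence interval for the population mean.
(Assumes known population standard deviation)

Confidence level: 99%, α = 0.01
z_0.005 = 2.576
SE = σ/√n = 11/√113 = 1.0348
Margin of error = 2.576 × 1.0348 = 2.6656
CI: x̄ ± margin = 116 ± 2.6656
CI: (113.3344, 118.6656)

Answer: (113.3344, 118.6656)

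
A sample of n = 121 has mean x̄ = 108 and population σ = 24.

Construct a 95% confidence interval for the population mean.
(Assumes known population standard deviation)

Confidence level: 95%, α = 0.05
z_0.025 = 1.960
SE = σ/√n = 24/√121 = 2.1818
Margin of error = 1.960 × 2.1818 = 4.2763
CI: x̄ ± margin = 108 ± 4.2763
CI: (103.7237, 112.2763)

Answer: (103.7237, 112.2763)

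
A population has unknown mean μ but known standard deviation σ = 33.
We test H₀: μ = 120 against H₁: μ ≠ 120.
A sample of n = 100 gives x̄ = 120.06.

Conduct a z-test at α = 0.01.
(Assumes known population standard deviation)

Standard error: SE = σ/√n = 33/√100 = 3.3000
z-statistic: z = (x̄ - μ₀)/SE = (120.06 - 120)/3.3000 = 0.0182
Critical value: ±2.576
p-value = 0.9855
Decision: fail to reject H₀

Answer: z = 0.0182, fail to reject H₀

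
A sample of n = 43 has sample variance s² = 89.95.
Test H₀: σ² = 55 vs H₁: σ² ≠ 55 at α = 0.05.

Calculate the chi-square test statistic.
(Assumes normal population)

Answer: χ² = 68.6891, reject H₀

Derivation:
df = n - 1 = 42
χ² = (n-1)s²/σ₀² = 42×89.95/55 = 68.6891
Critical values: χ²_{0.975,42} = 25.999, χ²_{0.025,42} = 61.777
Rejection region: χ² < 25.999 or χ² > 61.777
Decision: reject H₀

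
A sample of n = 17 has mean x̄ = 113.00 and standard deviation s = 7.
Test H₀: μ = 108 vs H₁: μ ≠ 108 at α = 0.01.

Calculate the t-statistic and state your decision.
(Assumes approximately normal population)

df = n - 1 = 16
SE = s/√n = 7/√17 = 1.6977
t = (x̄ - μ₀)/SE = (113.00 - 108)/1.6977 = 2.9452
Critical value: t_{0.005,16} = ±2.921
p-value ≈ 0.0095
Decision: reject H₀

Answer: t = 2.9452, reject H₀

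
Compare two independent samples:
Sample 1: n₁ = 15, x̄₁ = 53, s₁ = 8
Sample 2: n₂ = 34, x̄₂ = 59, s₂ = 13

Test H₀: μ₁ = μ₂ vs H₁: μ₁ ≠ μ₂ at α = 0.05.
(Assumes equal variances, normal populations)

Pooled variance: s²_p = [14×8² + 33×13²]/(47) = 137.7234
s_p = 11.7356
SE = s_p×√(1/n₁ + 1/n₂) = 11.7356×√(1/15 + 1/34) = 3.6376
t = (x̄₁ - x̄₂)/SE = (53 - 59)/3.6376 = -1.6494
df = 47, t-critical = ±2.012
Decision: fail to reject H₀

Answer: t = -1.6494, fail to reject H₀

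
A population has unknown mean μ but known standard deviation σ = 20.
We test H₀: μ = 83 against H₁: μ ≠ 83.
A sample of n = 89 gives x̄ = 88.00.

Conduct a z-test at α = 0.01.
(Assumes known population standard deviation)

Answer: z = 2.3585, fail to reject H₀

Derivation:
Standard error: SE = σ/√n = 20/√89 = 2.1200
z-statistic: z = (x̄ - μ₀)/SE = (88.00 - 83)/2.1200 = 2.3585
Critical value: ±2.576
p-value = 0.0183
Decision: fail to reject H₀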